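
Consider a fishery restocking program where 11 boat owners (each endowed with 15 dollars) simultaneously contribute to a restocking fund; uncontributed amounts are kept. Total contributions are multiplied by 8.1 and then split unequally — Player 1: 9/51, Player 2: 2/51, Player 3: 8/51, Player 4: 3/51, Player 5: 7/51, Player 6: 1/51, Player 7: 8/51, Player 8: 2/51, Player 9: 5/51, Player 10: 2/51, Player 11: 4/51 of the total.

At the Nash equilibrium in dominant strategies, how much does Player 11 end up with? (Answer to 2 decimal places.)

Each unit j contributes comes back to j as 8.1 × (j's share), so j prefers to contribute only if that share exceeds 1/8.1 = 0.1235; otherwise keeping the unit dominates.
The shares above 0.1235 belong to Player 1, Player 3, Player 5 and Player 7, contributing 15 each; the remaining 7 contribute 0. Total contributed: 60.
Player 11 keeps 15 and receives 8.1 × 60 × 4/51 = 38.12 from the restocking fund, for a payoff of 53.12.

53.12 dollars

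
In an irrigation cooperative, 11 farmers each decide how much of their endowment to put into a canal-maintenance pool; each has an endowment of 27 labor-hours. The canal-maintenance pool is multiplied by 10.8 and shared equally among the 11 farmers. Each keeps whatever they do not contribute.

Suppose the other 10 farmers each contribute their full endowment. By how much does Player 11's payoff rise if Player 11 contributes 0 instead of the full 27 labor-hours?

Switching from a contribution of 27 to 0 lets Player 11 keep an extra 27 labor-hours, but lowers the canal-maintenance pool by 27, which costs Player 11 their own share of that drop: 10.8/11 × 27 = 26.51.
Net gain = 27 − 26.51 = 0.49. The private return per contributed unit (0.9818) is below 1, so free-riding is indeed the best response regardless of what the others do.

0.49 labor-hours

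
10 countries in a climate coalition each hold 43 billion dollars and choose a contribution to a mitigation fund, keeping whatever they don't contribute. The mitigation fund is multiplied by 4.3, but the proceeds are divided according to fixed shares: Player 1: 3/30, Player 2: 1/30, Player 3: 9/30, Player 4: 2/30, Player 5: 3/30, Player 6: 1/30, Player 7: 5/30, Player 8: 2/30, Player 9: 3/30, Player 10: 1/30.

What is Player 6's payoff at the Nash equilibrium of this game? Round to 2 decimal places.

Player j's private return per contributed unit is 4.3 × (j's share). Contributing is weakly dominant for j when that share is at least 1/4.3 = 0.2326, and contributing 0 is dominant otherwise.
The only share above 0.2326 is Player 3's 9/30, contributing 43; the remaining 9 contribute 0. Total contributed: 43.
Player 6 keeps 43 and receives 4.3 × 43 × 1/30 = 6.16 from the mitigation fund, for a payoff of 49.16.

49.16 billion dollars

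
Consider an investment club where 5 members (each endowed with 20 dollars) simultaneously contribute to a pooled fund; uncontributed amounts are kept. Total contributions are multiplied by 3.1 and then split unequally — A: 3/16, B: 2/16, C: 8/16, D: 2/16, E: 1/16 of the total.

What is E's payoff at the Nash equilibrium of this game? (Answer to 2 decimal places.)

23.88 dollars

For player j, contributing a unit is worthwhile iff 3.1 × (j's share) ≥ 1, i.e. iff j's share is at least 0.3226.
Only C (8/16) clears that bar, contributing 20; the remaining 4 contribute 0. Total contributed: 20.
E keeps 20 and receives 3.1 × 20 × 1/16 = 3.88 from the pooled fund, for a payoff of 23.88.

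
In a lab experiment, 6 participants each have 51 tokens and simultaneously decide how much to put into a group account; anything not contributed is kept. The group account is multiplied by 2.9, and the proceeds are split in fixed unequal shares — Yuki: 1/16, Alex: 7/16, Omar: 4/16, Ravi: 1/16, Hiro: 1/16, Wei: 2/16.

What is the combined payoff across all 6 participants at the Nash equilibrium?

402.90 tokens

For player j, contributing a unit is worthwhile iff 2.9 × (j's share) ≥ 1, i.e. iff j's share is at least 0.3448.
Only Alex (7/16) clears that bar, contributing 51; the remaining 5 contribute 0. Total contributed: 51.
The group account pays out 2.9 × 51 = 147.90 in total (split across the unequal shares, but the aggregate is all that matters for the group sum).
The 5 free-riders keep 51 each, adding 255. Group total = 255 + 147.90 = 402.90.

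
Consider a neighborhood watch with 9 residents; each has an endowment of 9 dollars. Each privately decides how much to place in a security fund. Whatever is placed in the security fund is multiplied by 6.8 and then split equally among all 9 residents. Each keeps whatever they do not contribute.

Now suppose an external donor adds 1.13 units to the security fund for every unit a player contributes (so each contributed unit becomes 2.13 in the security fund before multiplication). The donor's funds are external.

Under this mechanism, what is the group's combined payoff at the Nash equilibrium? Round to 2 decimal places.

Under the mechanism each unit contributed yields 6.8 × 2.13 / 9 = 1.6093 back to its contributor per unit of net cost, which exceeds 1, making full contribution the dominant choice for everyone.
At the Nash equilibrium everyone contributes 9. Group total payoff = 6.8 × 2.13 × 81 = 1173.20.

1173.20 dollars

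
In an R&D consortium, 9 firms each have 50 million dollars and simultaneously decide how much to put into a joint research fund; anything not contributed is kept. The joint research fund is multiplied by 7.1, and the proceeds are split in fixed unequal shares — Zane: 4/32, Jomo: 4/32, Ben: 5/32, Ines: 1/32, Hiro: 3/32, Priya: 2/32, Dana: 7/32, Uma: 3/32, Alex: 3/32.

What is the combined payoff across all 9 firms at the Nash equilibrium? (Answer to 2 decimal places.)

1060.00 million dollars

Player j's private return per contributed unit is 7.1 × (j's share). Contributing is weakly dominant for j when that share is at least 1/7.1 = 0.1408, and contributing 0 is dominant otherwise.
The shares above 0.1408 belong to Ben and Dana, contributing 50 each; the remaining 7 contribute 0. Total contributed: 100.
The joint research fund pays out 7.1 × 100 = 710.00 in total (split across the unequal shares, but the aggregate is all that matters for the group sum).
The 7 free-riders keep 50 each, adding 350. Group total = 350 + 710.00 = 1060.00.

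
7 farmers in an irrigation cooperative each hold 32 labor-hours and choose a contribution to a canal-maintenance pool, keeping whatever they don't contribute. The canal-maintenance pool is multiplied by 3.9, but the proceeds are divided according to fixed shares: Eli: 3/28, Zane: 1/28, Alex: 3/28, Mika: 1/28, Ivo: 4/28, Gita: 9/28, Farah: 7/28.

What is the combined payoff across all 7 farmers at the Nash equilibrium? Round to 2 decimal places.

316.80 labor-hours

For player j, contributing a unit is worthwhile iff 3.9 × (j's share) ≥ 1, i.e. iff j's share is at least 0.2564.
Gita alone (share 9/28) is above the threshold, contributing 32; the remaining 6 contribute 0. Total contributed: 32.
The canal-maintenance pool pays out 3.9 × 32 = 124.80 in total (split across the unequal shares, but the aggregate is all that matters for the group sum).
The 6 free-riders keep 32 each, adding 192. Group total = 192 + 124.80 = 316.80.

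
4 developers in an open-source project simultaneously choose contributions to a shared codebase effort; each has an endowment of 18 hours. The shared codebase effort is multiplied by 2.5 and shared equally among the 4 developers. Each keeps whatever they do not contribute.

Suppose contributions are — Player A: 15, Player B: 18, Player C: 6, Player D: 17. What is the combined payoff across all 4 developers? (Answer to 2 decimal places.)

156.00 hours

Total contributed: 15 + 18 + 6 + 17 = 56; total kept: 4 × 18 − 56 = 16.
The shared codebase effort pays out 2.5 × 56 = 140.00 in aggregate.
Group total = 16 + 140.00 = 156.00.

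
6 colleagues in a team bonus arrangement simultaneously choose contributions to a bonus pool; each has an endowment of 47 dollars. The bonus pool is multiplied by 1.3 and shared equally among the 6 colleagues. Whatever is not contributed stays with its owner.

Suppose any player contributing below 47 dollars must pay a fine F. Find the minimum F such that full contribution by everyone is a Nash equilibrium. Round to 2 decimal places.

36.82 dollars

Given the others contribute fully, the best deviation is to contribute 0 (any partial contribution still incurs the fine and gives up units whose private return 0.2167 is below 1).
Deviating from 47 to 0 saves 47 dollars but forfeits the deviator's share of the drop in the bonus pool: 1.3/6 × 47 = 10.18.
So the deviation gain is 47 − 10.18 = 36.82, and the fine must be at least 36.82 dollars to wipe it out.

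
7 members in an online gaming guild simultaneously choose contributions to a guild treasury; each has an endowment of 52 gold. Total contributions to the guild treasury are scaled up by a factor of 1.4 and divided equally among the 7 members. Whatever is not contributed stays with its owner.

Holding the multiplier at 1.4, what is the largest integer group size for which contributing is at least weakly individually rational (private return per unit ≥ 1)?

Private return per unit is 1.4/(group size), which is ≥ 1 whenever the group size is ≤ 1.4.
The largest such integer is 1.

1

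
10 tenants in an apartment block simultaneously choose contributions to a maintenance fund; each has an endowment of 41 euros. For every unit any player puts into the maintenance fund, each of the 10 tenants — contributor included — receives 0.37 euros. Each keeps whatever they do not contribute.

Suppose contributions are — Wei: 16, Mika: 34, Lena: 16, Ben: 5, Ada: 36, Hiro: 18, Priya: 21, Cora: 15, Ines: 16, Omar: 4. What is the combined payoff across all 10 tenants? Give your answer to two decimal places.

Total contributed: 16 + 34 + 16 + 5 + 36 + 18 + 21 + 15 + 16 + 4 = 181; total kept: 10 × 41 − 181 = 229.
The maintenance fund pays out 0.37 × 10 × 181 = 669.70 in aggregate.
Group total = 229 + 669.70 = 898.70.

898.70 euros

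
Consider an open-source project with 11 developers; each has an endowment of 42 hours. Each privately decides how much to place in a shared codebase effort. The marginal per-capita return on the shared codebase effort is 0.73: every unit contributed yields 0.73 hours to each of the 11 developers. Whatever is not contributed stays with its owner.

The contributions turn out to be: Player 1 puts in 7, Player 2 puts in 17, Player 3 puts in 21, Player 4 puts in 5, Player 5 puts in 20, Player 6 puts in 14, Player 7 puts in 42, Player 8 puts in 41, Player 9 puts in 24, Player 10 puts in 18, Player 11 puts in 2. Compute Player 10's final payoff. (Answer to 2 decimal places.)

Total contributed: 7 + 17 + 21 + 5 + 20 + 14 + 42 + 41 + 24 + 18 + 2 = 211.
Each receives 0.73 × 211 = 154.03 from the shared codebase effort.
Player 10 keeps 42 − 18 = 24, so Player 10's payoff is 24 + 154.03 = 178.03.

178.03 hours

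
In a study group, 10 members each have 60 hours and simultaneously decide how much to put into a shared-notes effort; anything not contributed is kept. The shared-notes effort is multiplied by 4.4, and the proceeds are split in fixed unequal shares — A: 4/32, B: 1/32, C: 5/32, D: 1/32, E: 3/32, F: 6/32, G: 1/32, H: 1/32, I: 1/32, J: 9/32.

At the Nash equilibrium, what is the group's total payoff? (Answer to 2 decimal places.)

804.00 hours

Each unit j contributes comes back to j as 4.4 × (j's share), so j prefers to contribute only if that share exceeds 1/4.4 = 0.2273; otherwise keeping the unit dominates.
J alone (share 9/32) is above the threshold, contributing 60; the remaining 9 contribute 0. Total contributed: 60.
The shared-notes effort pays out 4.4 × 60 = 264.00 in total (split across the unequal shares, but the aggregate is all that matters for the group sum).
The 9 free-riders keep 60 each, adding 540. Group total = 540 + 264.00 = 804.00.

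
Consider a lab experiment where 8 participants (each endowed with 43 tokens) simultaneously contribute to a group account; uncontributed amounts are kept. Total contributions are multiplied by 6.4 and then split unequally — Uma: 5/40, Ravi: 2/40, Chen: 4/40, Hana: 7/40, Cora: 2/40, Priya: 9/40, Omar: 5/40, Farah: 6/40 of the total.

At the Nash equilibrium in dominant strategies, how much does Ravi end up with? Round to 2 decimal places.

For player j, contributing a unit is worthwhile iff 6.4 × (j's share) ≥ 1, i.e. iff j's share is at least 0.1563.
Hana and Priya are above the threshold, contributing 43 each; the remaining 6 contribute 0. Total contributed: 86.
Ravi keeps 43 and receives 6.4 × 86 × 2/40 = 27.52 from the group account, for a payoff of 70.52.

70.52 tokens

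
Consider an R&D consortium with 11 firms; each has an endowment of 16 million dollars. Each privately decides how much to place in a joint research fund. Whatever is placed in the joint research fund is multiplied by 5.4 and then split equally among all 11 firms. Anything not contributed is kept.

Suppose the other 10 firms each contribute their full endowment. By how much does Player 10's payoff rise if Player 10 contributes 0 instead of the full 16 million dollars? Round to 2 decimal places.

8.15 million dollars

Switching from a contribution of 16 to 0 lets Player 10 keep an extra 16 million dollars, but lowers the joint research fund by 16, which costs Player 10 their own share of that drop: 5.4/11 × 16 = 7.85.
Net gain = 16 − 7.85 = 8.15. The private return per contributed unit (0.4909) is below 1, so free-riding is indeed the best response regardless of what the others do.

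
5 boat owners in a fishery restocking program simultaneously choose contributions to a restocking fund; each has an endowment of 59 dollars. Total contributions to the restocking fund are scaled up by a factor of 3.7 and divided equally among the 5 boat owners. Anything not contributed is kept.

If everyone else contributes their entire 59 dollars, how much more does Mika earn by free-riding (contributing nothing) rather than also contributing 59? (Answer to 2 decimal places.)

Switching from a contribution of 59 to 0 lets Mika keep an extra 59 dollars, but lowers the restocking fund by 59, which costs Mika their own share of that drop: 3.7/5 × 59 = 43.66.
Net gain = 59 − 43.66 = 15.34. The private return per contributed unit (0.7400) is below 1, so free-riding is indeed the best response regardless of what the others do.

15.34 dollars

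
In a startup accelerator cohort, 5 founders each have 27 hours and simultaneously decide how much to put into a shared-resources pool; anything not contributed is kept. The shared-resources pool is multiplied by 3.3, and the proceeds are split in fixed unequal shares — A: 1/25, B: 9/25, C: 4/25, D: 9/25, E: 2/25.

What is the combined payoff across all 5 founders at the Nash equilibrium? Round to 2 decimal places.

259.20 hours

A player with share s gets back 3.3·s per unit contributed, so full contribution is dominant for anyone with s > 1/3.3 = 0.3030 and zero contribution is dominant for anyone below.
B and D are above the threshold, contributing 27 each; the remaining 3 contribute 0. Total contributed: 54.
The shared-resources pool pays out 3.3 × 54 = 178.20 in total (split across the unequal shares, but the aggregate is all that matters for the group sum).
The 3 free-riders keep 27 each, adding 81. Group total = 81 + 178.20 = 259.20.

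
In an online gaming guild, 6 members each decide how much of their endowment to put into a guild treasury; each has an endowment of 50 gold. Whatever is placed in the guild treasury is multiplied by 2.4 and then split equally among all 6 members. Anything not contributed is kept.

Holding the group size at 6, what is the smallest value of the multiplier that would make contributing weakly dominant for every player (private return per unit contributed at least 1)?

6

A contributed unit returns (multiplier)/6 to its contributor.
This reaches 1 exactly when the multiplier is 6.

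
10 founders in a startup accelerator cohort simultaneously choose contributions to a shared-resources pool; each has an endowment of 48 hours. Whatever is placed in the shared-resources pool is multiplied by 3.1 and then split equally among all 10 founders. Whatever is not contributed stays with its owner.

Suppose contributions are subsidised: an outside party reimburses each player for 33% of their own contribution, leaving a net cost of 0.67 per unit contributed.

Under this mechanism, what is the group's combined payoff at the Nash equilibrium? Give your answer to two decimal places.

With the mechanism, a contributed unit returns (3.1/10) / 0.67 = 0.4627 per unit of net cost — still below 1 — so contributing 0 remains dominant for every player.
Everyone keeps their endowment and the group total is 10 × 48 = 480.

480.00 hours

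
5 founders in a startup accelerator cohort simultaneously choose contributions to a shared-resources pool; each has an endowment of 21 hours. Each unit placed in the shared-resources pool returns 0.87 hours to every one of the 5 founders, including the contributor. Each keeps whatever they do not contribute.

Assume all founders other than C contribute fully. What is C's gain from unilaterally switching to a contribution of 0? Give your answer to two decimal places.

Switching from a contribution of 21 to 0 lets C keep an extra 21 hours, but lowers the shared-resources pool by 21, which costs C their own share of that drop: 0.87 × 21 = 18.27.
Net gain = 21 − 18.27 = 2.73. The private return per contributed unit (0.87) is below 1, so free-riding is indeed the best response regardless of what the others do.

2.73 hours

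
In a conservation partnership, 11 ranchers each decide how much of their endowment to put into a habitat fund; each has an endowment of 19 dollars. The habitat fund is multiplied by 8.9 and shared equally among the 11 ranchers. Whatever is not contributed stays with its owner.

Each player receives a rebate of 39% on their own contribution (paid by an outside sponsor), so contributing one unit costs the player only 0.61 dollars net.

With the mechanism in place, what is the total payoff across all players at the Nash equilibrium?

With the mechanism, a contributed unit returns (8.9/11) / 0.61 = 1.3264 per unit of net cost to the contributor — now above 1 — so contributing fully is weakly dominant for every player.
At the Nash equilibrium everyone contributes 19. Group total payoff = 11 × (19 × 0.39 + 8.9 × 19) = 1941.61.

1941.61 dollars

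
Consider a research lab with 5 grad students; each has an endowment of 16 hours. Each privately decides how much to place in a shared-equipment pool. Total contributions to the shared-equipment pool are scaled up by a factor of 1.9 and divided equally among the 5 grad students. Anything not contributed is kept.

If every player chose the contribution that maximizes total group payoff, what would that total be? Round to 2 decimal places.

Each contributed unit returns 1.900 to the group as a whole (0.3800 to each of 5 players), which exceeds 1, so the social optimum is full contribution: group total = 1.900 × 80 = 152.00.

152.00 hours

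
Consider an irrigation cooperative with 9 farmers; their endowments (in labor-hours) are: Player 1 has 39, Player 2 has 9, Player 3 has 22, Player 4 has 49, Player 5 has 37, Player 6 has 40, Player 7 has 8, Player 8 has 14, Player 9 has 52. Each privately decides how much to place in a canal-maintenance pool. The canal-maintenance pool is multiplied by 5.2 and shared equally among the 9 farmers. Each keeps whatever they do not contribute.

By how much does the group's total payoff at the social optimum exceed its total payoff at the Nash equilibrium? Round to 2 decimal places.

1134.00 labor-hours

The private return per contributed unit is 5.2/9 = 0.5778 < 1 for every player regardless of endowment, so the Nash equilibrium is zero contribution and the group total is Σ E_j = 39 + 9 + 22 + 49 + 37 + 40 + 8 + 14 + 52 = 270.
Each contributed unit returns 5.200 to the group, so the social optimum is full contribution by everyone: group total = 5.200 × 270 = 1404.00.
Efficiency loss = (5.200 − 1) × 270 = 1134.00.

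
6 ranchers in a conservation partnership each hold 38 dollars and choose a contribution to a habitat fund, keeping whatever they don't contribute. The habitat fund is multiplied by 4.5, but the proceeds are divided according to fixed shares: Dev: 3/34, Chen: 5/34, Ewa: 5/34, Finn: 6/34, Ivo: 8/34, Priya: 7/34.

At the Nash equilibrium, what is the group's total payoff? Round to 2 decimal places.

For player j, contributing a unit is worthwhile iff 4.5 × (j's share) ≥ 1, i.e. iff j's share is at least 0.2222.
The only share above 0.2222 is Ivo's 8/34, contributing 38; the remaining 5 contribute 0. Total contributed: 38.
The habitat fund pays out 4.5 × 38 = 171.00 in total (split across the unequal shares, but the aggregate is all that matters for the group sum).
The 5 free-riders keep 38 each, adding 190. Group total = 190 + 171.00 = 361.00.

361.00 dollars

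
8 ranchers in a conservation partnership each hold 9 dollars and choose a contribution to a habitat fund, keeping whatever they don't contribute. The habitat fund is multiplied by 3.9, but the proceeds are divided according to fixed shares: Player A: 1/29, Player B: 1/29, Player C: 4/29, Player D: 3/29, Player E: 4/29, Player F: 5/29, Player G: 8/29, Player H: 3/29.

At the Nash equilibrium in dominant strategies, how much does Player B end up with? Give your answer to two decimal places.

10.21 dollars

A player with share s gets back 3.9·s per unit contributed, so full contribution is dominant for anyone with s > 1/3.9 = 0.2564 and zero contribution is dominant for anyone below.
Only Player G (8/29) clears that bar, contributing 9; the remaining 7 contribute 0. Total contributed: 9.
Player B keeps 9 and receives 3.9 × 9 × 1/29 = 1.21 from the habitat fund, for a payoff of 10.21.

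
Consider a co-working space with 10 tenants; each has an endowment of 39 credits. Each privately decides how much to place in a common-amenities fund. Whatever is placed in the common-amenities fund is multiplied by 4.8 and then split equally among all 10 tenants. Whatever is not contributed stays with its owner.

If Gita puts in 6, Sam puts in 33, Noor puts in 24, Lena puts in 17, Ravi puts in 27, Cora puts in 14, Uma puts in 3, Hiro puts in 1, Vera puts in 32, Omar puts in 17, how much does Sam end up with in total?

89.52 credits

Total contributed: 6 + 33 + 24 + 17 + 27 + 14 + 3 + 1 + 32 + 17 = 174.
Each receives 4.8 × 174 / 10 = 83.52 from the common-amenities fund.
Sam keeps 39 − 33 = 6, so Sam's payoff is 6 + 83.52 = 89.52.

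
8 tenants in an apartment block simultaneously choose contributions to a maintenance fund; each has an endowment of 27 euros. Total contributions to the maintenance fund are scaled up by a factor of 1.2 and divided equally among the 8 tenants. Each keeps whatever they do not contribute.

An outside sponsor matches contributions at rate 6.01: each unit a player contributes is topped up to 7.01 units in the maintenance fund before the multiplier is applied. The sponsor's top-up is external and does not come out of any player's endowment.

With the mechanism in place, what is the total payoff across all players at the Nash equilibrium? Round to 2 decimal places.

Under the mechanism each unit contributed yields 1.2 × 7.01 / 8 = 1.0515 back to its contributor per unit of net cost, which exceeds 1, making full contribution the dominant choice for everyone.
At the Nash equilibrium everyone contributes 27. Group total payoff = 1.2 × 7.01 × 216 = 1816.99.

1816.99 euros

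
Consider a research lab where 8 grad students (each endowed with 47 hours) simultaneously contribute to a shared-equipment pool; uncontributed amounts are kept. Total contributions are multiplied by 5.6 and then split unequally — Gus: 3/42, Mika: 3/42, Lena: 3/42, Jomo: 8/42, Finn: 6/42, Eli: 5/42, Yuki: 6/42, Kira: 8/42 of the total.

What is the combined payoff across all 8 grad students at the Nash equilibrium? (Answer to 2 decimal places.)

808.40 hours

Player j's private return per contributed unit is 5.6 × (j's share). Contributing is weakly dominant for j when that share is at least 1/5.6 = 0.1786, and contributing 0 is dominant otherwise.
Jomo and Kira are above the threshold, contributing 47 each; the remaining 6 contribute 0. Total contributed: 94.
The shared-equipment pool pays out 5.6 × 94 = 526.40 in total (split across the unequal shares, but the aggregate is all that matters for the group sum).
The 6 free-riders keep 47 each, adding 282. Group total = 282 + 526.40 = 808.40.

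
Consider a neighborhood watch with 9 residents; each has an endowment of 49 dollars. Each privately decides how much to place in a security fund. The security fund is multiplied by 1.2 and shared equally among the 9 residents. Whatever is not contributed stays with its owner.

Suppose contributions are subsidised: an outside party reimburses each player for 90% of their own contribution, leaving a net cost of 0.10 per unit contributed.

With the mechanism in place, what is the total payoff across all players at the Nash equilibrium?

Under the mechanism each unit contributed yields (1.2/9) / 0.10 = 1.3333 back to its contributor per unit of net cost, which exceeds 1, making full contribution the dominant choice for everyone.
So the Nash equilibrium is full contribution by all 9; the group earns 9 × (49 × 0.90 + 1.2 × 49) = 926.10.

926.10 dollars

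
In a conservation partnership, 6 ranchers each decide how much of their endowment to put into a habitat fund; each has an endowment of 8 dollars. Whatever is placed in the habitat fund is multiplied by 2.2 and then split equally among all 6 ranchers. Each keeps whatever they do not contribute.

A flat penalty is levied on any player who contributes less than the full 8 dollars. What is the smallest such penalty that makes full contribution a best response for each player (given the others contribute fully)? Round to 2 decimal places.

5.07 dollars

Given the others contribute fully, the best deviation is to contribute 0 (any partial contribution still incurs the fine and gives up units whose private return 0.3667 is below 1).
Deviating from 8 to 0 saves 8 dollars but forfeits the deviator's share of the drop in the habitat fund: 2.2/6 × 8 = 2.93.
So the deviation gain is 8 − 2.93 = 5.07, and the fine must be at least 5.07 dollars to wipe it out.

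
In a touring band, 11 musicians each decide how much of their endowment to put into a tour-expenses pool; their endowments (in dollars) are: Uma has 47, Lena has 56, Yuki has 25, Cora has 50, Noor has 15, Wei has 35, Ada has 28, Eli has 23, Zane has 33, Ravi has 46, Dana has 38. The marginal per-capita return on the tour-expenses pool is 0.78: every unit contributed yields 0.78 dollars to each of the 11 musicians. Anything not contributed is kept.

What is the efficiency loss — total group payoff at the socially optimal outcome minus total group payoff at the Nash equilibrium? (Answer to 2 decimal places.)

The private return per contributed unit is 0.78 < 1 for everyone, so the Nash equilibrium is zero contribution and the group total is Σ E_j = 47 + 56 + 25 + 50 + 15 + 35 + 28 + 23 + 33 + 46 + 38 = 396.
Each contributed unit returns 8.580 to the group, so the social optimum is full contribution by everyone: group total = 8.580 × 396 = 3397.68.
Efficiency loss = (8.580 − 1) × 396 = 3001.68.

3001.68 dollars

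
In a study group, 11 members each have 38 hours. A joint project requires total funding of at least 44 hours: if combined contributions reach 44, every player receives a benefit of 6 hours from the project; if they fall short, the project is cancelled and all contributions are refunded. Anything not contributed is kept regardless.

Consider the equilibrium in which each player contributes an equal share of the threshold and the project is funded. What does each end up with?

40 hours

Equal share of the threshold: 44/11 = 4.
At this profile no one gains by cutting their contribution: any cut drops the total below 44, the project is cancelled, contributions are refunded, and the deviator ends with 38, which is less than 38 − 4 + 6 = 40. Contributing more than 4 just wastes the excess. So contributing exactly 4 is a best response.
Each player's payoff: 38 − 4 + 6 = 40.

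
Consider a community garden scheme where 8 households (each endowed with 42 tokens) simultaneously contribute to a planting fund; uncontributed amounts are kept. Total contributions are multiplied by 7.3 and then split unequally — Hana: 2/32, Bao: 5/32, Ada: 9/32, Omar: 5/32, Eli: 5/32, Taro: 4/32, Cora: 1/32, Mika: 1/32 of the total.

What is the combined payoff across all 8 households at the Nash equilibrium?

Player j's private return per contributed unit is 7.3 × (j's share). Contributing is weakly dominant for j when that share is at least 1/7.3 = 0.1370, and contributing 0 is dominant otherwise.
Bao, Ada, Omar and Eli clear that bar, contributing 42 each; the remaining 4 contribute 0. Total contributed: 168.
The planting fund pays out 7.3 × 168 = 1226.40 in total (split across the unequal shares, but the aggregate is all that matters for the group sum).
The 4 free-riders keep 42 each, adding 168. Group total = 168 + 1226.40 = 1394.40.

1394.40 tokens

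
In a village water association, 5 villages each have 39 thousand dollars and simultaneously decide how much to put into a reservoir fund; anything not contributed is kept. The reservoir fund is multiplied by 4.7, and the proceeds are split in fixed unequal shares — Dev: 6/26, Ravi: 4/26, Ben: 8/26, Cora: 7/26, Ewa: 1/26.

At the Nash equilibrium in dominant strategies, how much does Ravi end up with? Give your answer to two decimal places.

123.60 thousand dollars

Each unit j contributes comes back to j as 4.7 × (j's share), so j prefers to contribute only if that share exceeds 1/4.7 = 0.2128; otherwise keeping the unit dominates.
Dev, Ben and Cora clear that bar, contributing 39 each; the remaining 2 contribute 0. Total contributed: 117.
Ravi keeps 39 and receives 4.7 × 117 × 4/26 = 84.60 from the reservoir fund, for a payoff of 123.60.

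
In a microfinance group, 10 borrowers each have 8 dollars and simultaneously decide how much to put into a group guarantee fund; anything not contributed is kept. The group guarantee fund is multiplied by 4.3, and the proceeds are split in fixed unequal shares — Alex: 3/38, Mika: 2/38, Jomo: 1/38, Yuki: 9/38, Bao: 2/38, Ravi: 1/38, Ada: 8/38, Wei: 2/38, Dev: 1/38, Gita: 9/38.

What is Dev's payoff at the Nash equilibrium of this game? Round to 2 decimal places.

For player j, contributing a unit is worthwhile iff 4.3 × (j's share) ≥ 1, i.e. iff j's share is at least 0.2326.
Yuki and Gita clear that bar, contributing 8 each; the remaining 8 contribute 0. Total contributed: 16.
Dev keeps 8 and receives 4.3 × 16 × 1/38 = 1.81 from the group guarantee fund, for a payoff of 9.81.

9.81 dollars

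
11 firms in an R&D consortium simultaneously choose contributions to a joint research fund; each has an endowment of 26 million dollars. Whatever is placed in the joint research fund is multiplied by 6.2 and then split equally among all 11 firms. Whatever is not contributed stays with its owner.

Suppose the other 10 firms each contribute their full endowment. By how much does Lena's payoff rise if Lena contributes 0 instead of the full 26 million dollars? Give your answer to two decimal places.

11.35 million dollars

Switching from a contribution of 26 to 0 lets Lena keep an extra 26 million dollars, but lowers the joint research fund by 26, which costs Lena their own share of that drop: 6.2/11 × 26 = 14.65.
Net gain = 26 − 14.65 = 11.35. The private return per contributed unit (0.5636) is below 1, so free-riding is indeed the best response regardless of what the others do.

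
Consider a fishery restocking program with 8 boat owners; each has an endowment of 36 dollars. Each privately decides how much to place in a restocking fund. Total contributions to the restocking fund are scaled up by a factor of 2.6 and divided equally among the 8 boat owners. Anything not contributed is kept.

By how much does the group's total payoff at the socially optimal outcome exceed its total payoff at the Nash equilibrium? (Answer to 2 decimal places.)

Each contributed unit returns 2.6/8 = 0.3250 to its contributor — below 1 — so contributing 0 is dominant for every player. At the Nash equilibrium everyone keeps their 36, and the group total is 8 × 36 = 288.
Each contributed unit returns 2.600 to the group as a whole (0.3250 to each of 8 players), which exceeds 1, so the social optimum is full contribution: group total = 2.600 × 288 = 748.80.
Efficiency loss = 748.80 − 288 = 460.80.

460.80 dollars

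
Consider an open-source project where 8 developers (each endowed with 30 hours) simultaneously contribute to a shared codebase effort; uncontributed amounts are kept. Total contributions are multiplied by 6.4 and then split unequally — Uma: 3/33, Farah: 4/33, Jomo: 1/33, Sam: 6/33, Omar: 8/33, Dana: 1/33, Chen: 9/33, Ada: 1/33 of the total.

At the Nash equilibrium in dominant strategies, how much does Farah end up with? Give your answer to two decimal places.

99.82 hours

Player j's private return per contributed unit is 6.4 × (j's share). Contributing is weakly dominant for j when that share is at least 1/6.4 = 0.1563, and contributing 0 is dominant otherwise.
Sam, Omar and Chen clear that bar, contributing 30 each; the remaining 5 contribute 0. Total contributed: 90.
Farah keeps 30 and receives 6.4 × 90 × 4/33 = 69.82 from the shared codebase effort, for a payoff of 99.82.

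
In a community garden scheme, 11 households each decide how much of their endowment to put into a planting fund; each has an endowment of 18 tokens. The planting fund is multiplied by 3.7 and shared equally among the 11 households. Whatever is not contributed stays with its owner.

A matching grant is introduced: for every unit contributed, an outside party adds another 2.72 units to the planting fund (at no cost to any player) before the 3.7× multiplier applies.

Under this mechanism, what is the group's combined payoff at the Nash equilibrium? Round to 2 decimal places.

2725.27 tokens

With the mechanism, a contributed unit returns 3.7 × 3.72 / 11 = 1.2513 per unit of net cost to the contributor — now above 1 — so contributing fully is weakly dominant for every player.
At the Nash equilibrium everyone contributes 18. Group total payoff = 3.7 × 3.72 × 198 = 2725.27.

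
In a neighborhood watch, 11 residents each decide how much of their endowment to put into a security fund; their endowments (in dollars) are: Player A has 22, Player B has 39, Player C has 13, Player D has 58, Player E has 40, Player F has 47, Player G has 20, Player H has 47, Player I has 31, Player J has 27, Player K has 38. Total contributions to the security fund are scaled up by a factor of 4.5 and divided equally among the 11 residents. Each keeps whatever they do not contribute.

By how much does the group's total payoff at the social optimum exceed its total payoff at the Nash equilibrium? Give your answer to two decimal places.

1337.00 dollars

The private return per contributed unit is 4.5/11 = 0.4091 < 1 for every player regardless of endowment, so the Nash equilibrium is zero contribution and the group total is Σ E_j = 22 + 39 + 13 + 58 + 40 + 47 + 20 + 47 + 31 + 27 + 38 = 382.
Each contributed unit returns 4.500 to the group, so the social optimum is full contribution by everyone: group total = 4.500 × 382 = 1719.00.
Efficiency loss = (4.500 − 1) × 382 = 1337.00.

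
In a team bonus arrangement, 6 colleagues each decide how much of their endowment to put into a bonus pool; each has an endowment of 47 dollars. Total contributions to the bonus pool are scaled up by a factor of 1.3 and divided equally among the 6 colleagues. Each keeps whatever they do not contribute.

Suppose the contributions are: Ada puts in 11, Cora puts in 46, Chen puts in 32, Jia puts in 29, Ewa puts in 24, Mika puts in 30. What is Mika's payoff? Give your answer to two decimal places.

Total contributed: 11 + 46 + 32 + 29 + 24 + 30 = 172.
Each receives 1.3 × 172 / 6 = 37.27 from the bonus pool.
Mika keeps 47 − 30 = 17, so Mika's payoff is 17 + 37.27 = 54.27.

54.27 dollars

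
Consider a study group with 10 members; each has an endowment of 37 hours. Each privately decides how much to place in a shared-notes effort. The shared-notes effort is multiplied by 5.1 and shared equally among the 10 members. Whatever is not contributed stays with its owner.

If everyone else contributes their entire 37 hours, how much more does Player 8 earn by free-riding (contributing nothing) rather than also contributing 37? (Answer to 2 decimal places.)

18.13 hours

Switching from a contribution of 37 to 0 lets Player 8 keep an extra 37 hours, but lowers the shared-notes effort by 37, which costs Player 8 their own share of that drop: 5.1/10 × 37 = 18.87.
Net gain = 37 − 18.87 = 18.13. The private return per contributed unit (0.5100) is below 1, so free-riding is indeed the best response regardless of what the others do.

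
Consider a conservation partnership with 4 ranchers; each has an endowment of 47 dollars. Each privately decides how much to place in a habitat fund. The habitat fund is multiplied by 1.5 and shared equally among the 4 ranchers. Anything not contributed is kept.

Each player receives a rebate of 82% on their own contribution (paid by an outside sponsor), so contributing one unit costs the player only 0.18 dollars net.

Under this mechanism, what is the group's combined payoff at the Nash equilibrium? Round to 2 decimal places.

436.16 dollars

The effective private return per unit is now (1.5/4) / 0.18 = 2.0833 > 1, so every player's dominant strategy flips to full contribution.
So the Nash equilibrium is full contribution by all 4; the group earns 4 × (47 × 0.82 + 1.5 × 47) = 436.16.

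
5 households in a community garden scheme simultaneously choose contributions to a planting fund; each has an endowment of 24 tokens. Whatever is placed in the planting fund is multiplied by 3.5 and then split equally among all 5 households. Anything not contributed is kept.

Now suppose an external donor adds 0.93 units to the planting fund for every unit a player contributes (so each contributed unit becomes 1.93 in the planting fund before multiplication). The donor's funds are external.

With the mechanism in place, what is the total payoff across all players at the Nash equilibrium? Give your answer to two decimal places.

810.60 tokens

With the mechanism, a contributed unit returns 3.5 × 1.93 / 5 = 1.3510 per unit of net cost to the contributor — now above 1 — so contributing fully is weakly dominant for every player.
At the Nash equilibrium everyone contributes 24. Group total payoff = 3.5 × 1.93 × 120 = 810.60.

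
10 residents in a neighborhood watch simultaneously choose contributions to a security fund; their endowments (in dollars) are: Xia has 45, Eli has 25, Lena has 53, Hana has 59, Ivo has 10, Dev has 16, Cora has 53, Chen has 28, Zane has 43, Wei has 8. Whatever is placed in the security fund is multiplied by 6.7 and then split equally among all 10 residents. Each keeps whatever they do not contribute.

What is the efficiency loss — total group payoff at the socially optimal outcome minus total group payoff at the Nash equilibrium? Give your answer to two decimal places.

1938.00 dollars

The private return per contributed unit is 6.7/10 = 0.6700 < 1 for every player regardless of endowment, so the Nash equilibrium is zero contribution and the group total is Σ E_j = 45 + 25 + 53 + 59 + 10 + 16 + 53 + 28 + 43 + 8 = 340.
Each contributed unit returns 6.700 to the group, so the social optimum is full contribution by everyone: group total = 6.700 × 340 = 2278.00.
Efficiency loss = (6.700 − 1) × 340 = 1938.00.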